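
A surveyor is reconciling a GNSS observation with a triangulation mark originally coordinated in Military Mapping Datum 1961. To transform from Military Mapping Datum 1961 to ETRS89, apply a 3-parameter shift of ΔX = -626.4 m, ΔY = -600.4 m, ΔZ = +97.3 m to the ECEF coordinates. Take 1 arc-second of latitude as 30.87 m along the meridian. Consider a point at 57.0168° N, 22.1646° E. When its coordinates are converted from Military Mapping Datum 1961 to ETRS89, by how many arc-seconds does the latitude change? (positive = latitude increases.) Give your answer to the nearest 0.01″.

Δφ = 23.63″

sin φ = 0.838830, cos φ = 0.544393, sin λ = 0.377269, cos λ = 0.926104.
North component: ΔN = −sin φ cos λ·ΔX − sin φ sin λ·ΔY + cos φ·ΔZ = −(0.838830)(0.926104)(-626.4) − (0.838830)(0.377269)(-600.4) + (0.544393)(97.3) = 729.59 m.
1° of latitude spans 3600 × 30.87 = 111132 m, so Δφ = 729.59 / 111132 × 3600 = 23.634″.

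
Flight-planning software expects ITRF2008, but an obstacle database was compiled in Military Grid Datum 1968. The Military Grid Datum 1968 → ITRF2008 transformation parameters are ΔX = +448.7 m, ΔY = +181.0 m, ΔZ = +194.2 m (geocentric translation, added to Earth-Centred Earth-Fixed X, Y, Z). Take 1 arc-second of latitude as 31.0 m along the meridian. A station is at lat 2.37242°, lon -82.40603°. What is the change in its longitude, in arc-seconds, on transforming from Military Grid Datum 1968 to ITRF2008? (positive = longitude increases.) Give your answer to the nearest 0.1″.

sin φ = 0.041395, cos φ = 0.999143, sin λ = -0.991229, cos λ = 0.132152.
East component: ΔE = −sin λ·ΔX + cos λ·ΔY = −(-0.991229)(448.7) + (0.132152)(181.0) = 468.68 m.
1° of latitude spans 3600 × 31.00 = 111600 m; at latitude φ, 1° of longitude spans that × cos φ = 111504.3 m, so Δλ = 468.68 / 111504.3 × 3600 = 15.132″.

Δλ = 15.1″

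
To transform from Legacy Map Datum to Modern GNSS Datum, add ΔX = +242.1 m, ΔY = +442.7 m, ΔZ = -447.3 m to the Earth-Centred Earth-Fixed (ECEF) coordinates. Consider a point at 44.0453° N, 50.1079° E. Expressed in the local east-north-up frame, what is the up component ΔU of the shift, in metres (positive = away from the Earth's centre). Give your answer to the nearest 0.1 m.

ΔU = 44.8 m

At φ = 44.0453°, λ = 50.1079°: sin φ = 0.695227, cos φ = 0.718790, sin λ = 0.767254, cos λ = 0.641344.
ΔU = cos φ cos λ·ΔX + cos φ sin λ·ΔY + sin φ·ΔZ = (0.718790)(0.641344)(242.1) + (0.718790)(0.767254)(442.7) + (0.695227)(-447.3) = 44.78 m.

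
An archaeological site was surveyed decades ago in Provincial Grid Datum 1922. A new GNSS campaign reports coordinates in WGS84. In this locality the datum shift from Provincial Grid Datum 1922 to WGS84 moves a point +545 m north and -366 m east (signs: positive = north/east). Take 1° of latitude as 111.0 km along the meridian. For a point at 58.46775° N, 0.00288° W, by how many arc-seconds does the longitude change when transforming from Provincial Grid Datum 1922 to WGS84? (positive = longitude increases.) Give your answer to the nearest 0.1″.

At latitude 58.46775°, cos φ = 0.522978.
1° of longitude at this latitude = 111.0 × cos φ = 58.05 km, so Δλ = -366.0 / 58050.6 = -0.0063048° = -22.697″.

Δλ = -22.7″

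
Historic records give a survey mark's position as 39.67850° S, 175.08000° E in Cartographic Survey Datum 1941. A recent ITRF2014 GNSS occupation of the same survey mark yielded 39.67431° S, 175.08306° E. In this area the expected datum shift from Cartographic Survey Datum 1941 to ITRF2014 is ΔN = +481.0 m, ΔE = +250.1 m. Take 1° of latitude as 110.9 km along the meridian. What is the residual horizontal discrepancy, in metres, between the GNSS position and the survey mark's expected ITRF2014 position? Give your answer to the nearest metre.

20 m

Observed coordinate differences: Δφ = +0.00419°, Δλ = +0.00306°.
Converting to metres (1° lat = 110900 m, cos φ = 0.769639): observed ΔN = 464.7 m, observed ΔE = 261.2 m.
Subtracting the expected shift leaves a residual of 464.7 − (481.0) = -16.3 m north and 261.2 − (250.1) = 11.1 m east.
Residual distance = √((-16.3)² + 11.1²) = 19.7 m.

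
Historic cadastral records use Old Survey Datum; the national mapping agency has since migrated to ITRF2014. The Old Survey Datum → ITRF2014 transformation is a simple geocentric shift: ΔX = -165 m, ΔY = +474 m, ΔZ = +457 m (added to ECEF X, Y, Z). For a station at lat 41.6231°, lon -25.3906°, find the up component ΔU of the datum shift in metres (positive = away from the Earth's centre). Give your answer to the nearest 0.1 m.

The local up (radial) axis is (cos φ cos λ, cos φ sin λ, sin φ), giving ΔU = -111.428 − 151.932 + 303.552 = 40.19 m.

ΔU = 40.2 m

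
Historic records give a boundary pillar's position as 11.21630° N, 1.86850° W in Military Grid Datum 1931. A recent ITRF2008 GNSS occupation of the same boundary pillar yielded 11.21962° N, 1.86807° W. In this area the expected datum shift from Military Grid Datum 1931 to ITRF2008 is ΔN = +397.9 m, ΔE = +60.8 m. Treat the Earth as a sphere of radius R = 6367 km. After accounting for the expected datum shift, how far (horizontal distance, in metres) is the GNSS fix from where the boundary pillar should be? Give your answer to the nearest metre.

32 m

Observed coordinate differences: Δφ = +0.00332°, Δλ = +0.00043°.
Converting to metres (1° lat = 111125 m, cos φ = 0.980900): observed ΔN = 368.9 m, observed ΔE = 46.9 m.
Subtracting the expected shift leaves a residual of 368.9 − (397.9) = -29.0 m north and 46.9 − (60.8) = -13.9 m east.
Residual distance = √((-29.0)² + (-13.9)²) = 32.1 m.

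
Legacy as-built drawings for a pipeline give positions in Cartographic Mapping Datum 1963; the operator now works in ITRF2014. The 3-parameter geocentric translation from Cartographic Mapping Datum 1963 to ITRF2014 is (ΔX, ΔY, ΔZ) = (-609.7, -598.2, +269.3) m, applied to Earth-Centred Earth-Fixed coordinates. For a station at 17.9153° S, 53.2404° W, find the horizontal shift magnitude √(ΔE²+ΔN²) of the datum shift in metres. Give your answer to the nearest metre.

The local east axis at (φ, λ) is (−sin λ, cos λ, 0), so ΔE = −sin(-53.2404°)·(-609.7) + cos(-53.2404°)·(-598.2) = -846.46 m.
The local north axis is (−sin φ cos λ, −sin φ sin λ, cos φ), giving ΔN = -112.241 + 147.422 + 256.242 = 291.42 m.
Horizontal magnitude = √(ΔE² + ΔN²) = √((-846.46)² + 291.42²) = 895.22 m.

895 m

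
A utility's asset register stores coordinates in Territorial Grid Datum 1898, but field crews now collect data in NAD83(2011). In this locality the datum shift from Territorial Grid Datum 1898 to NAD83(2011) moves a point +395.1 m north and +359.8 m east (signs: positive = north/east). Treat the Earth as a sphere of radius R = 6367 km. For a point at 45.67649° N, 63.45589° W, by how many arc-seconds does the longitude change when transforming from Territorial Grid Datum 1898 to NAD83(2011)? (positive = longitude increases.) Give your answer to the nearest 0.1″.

Δλ = 16.7″

At latitude 45.67649°, cos φ = 0.698709.
One radian of longitude at latitude φ spans R cos φ, so Δλ = ΔE / (R cos φ) = 359.8 / (6367000 × 0.698709) = 8.0878e-05 rad = 16.682″.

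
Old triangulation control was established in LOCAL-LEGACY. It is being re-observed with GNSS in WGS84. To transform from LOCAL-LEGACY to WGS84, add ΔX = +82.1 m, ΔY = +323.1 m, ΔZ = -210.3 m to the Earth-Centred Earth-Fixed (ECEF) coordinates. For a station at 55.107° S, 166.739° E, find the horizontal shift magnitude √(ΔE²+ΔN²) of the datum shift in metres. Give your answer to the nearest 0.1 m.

The local east axis at (φ, λ) is (−sin λ, cos λ, 0), so ΔE = −sin(166.739°)·82.1 + cos(166.739°)·323.1 = -333.32 m.
The local north axis is (−sin φ cos λ, −sin φ sin λ, cos φ), giving ΔN = -65.545 + 60.791 − 120.301 = -125.06 m.
Horizontal magnitude = √(ΔE² + ΔN²) = √((-333.32)² + (-125.06)²) = 356.00 m.

356.0 m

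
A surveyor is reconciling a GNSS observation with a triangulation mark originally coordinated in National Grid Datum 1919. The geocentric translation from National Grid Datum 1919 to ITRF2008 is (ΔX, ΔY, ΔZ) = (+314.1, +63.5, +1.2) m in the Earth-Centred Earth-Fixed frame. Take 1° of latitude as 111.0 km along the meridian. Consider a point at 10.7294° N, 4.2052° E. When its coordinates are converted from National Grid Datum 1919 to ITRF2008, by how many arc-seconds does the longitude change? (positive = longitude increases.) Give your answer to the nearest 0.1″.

sin φ = 0.186171, cos φ = 0.982517, sin λ = 0.073329, cos λ = 0.997308.
East component: ΔE = −sin λ·ΔX + cos λ·ΔY = −(0.073329)(314.1) + (0.997308)(63.5) = 40.30 m.
1° of latitude spans 111000 m; at latitude φ, 1° of longitude spans that × cos φ = 109059.4 m, so Δλ = 40.30 / 109059.4 × 3600 = 1.330″.

Δλ = 1.3″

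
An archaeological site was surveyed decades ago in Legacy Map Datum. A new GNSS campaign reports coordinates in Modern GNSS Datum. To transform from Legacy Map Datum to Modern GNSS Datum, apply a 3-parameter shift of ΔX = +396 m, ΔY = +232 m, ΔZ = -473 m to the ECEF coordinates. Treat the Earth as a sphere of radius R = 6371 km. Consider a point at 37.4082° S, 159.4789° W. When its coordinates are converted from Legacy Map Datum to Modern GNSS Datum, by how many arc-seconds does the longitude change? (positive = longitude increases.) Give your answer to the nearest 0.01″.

Δλ = -3.20″

sin φ = -0.607490, cos φ = 0.794328, sin λ = -0.350552, cos λ = -0.936543.
East component: ΔE = −sin λ·ΔX + cos λ·ΔY = −(-0.350552)(396) + (-0.936543)(232) = -78.46 m.
1° of latitude spans πR/180 = 111195 m; at latitude φ, 1° of longitude spans that × cos φ = 88325.2 m, so Δλ = -78.46 / 88325.2 × 3600 = -3.198″.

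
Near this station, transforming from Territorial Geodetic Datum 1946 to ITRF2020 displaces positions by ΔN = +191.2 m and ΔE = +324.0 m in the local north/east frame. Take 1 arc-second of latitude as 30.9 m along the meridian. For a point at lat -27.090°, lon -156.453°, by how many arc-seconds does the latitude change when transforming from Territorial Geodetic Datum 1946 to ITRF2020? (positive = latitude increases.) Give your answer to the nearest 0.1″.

Δφ = 6.2″

1″ of latitude = 30.90 m, so Δφ = 191.2 / 30.90 = 6.188″.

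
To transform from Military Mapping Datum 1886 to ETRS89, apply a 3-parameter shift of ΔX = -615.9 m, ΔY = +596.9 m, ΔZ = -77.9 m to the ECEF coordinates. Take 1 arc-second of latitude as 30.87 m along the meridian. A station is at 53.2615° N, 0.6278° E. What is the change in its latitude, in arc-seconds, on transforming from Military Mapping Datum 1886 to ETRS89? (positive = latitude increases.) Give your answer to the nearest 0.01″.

Δφ = 14.31″

sin φ = 0.801374, cos φ = 0.598164, sin λ = 0.010957, cos λ = 0.999940.
North component: ΔN = −sin φ cos λ·ΔX − sin φ sin λ·ΔY + cos φ·ΔZ = −(0.801374)(0.999940)(-615.9) − (0.801374)(0.010957)(596.9) + (0.598164)(-77.9) = 441.70 m.
1° of latitude spans 3600 × 30.87 = 111132 m, so Δφ = 441.70 / 111132 × 3600 = 14.308″.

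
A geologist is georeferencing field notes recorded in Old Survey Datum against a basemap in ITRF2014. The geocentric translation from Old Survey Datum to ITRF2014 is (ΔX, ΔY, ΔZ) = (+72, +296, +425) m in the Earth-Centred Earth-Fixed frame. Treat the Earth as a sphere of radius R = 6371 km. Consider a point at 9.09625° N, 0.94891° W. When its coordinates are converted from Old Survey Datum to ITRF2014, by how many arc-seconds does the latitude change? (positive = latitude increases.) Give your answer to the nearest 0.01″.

sin φ = 0.158093, cos φ = 0.987424, sin λ = -0.016561, cos λ = 0.999863.
North component: ΔN = −sin φ cos λ·ΔX − sin φ sin λ·ΔY + cos φ·ΔZ = −(0.158093)(0.999863)(72) − (0.158093)(-0.016561)(296) + (0.987424)(425) = 409.05 m.
1° of latitude spans πR/180 = 111195 m, so Δφ = 409.05 / 111195 × 3600 = 13.243″.

Δφ = 13.24″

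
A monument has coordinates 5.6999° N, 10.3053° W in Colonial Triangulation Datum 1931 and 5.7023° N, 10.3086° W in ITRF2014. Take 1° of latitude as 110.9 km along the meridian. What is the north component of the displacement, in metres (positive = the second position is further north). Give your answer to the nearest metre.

ΔN = 266 m

Δφ = 5.7023° − 5.6999° = +0.0024°; Δλ = -10.3086° − -10.3053° = -0.0033°.
ΔN = Δφ × 110900 = 266.2 m; ΔE = Δλ × 110900 × cos(5.6999°) = -0.0033 × 110900 × 0.995056 = -364.2 m.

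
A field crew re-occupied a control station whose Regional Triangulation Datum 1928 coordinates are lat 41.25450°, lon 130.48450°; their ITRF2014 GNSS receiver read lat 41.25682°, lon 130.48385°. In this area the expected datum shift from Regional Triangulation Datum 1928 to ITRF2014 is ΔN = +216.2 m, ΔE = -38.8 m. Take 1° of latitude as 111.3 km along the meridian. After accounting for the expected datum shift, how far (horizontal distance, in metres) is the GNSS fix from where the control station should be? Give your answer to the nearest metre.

45 m

Observed coordinate differences: Δφ = +0.00232°, Δλ = -0.00065°.
Converting to metres (1° lat = 111300 m, cos φ = 0.751788): observed ΔN = 258.2 m, observed ΔE = -54.4 m.
Subtracting the expected shift leaves a residual of 258.2 − (216.2) = 42.0 m north and -54.4 − (-38.8) = -15.6 m east.
Residual distance = √(42.0² + (-15.6)²) = 44.8 m.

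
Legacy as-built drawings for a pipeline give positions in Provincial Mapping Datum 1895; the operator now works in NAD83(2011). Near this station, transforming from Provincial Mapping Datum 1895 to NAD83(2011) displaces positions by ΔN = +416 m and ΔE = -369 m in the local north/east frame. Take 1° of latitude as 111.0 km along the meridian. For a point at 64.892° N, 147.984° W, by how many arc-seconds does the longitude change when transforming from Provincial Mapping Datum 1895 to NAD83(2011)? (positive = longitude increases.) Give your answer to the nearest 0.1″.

At latitude 64.892°, cos φ = 0.424326.
1° of longitude at this latitude = 111.0 × cos φ = 47.10 km, so Δλ = -369.0 / 47100.2 = -0.0078344° = -28.204″.

Δλ = -28.2″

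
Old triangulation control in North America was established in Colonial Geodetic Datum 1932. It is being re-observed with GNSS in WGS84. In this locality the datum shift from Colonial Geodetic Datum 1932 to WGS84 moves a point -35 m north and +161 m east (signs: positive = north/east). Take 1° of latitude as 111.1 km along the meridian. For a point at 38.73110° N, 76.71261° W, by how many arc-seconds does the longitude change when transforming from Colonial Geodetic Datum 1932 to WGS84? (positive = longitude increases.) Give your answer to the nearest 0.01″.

At latitude 38.73110°, cos φ = 0.780091.
1° of longitude at this latitude = 111.1 × cos φ = 86.67 km, so Δλ = 161.0 / 86668.1 = 0.0018577° = 6.688″.

Δλ = 6.69″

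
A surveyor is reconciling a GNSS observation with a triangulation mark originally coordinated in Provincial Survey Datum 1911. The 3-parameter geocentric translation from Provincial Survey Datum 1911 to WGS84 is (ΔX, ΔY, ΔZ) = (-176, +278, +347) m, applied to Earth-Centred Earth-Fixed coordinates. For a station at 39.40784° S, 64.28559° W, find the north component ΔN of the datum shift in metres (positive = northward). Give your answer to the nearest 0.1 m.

At φ = -39.40784°, λ = -64.28559°: sin φ = -0.634836, cos φ = 0.772647, sin λ = -0.900968, cos λ = 0.433886.
ΔN = −sin φ cos λ·ΔX − sin φ sin λ·ΔY + cos φ·ΔZ = −(-0.634836)(0.433886)(-176) − (-0.634836)(-0.900968)(278) + (0.772647)(347) = 60.62 m.

ΔN = 60.6 m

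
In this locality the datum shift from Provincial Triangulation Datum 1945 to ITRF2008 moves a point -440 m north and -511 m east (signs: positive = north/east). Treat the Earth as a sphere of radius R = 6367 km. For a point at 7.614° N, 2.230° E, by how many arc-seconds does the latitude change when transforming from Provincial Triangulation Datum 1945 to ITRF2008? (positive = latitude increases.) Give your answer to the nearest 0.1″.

On a sphere of radius R, 1 rad of latitude = R, so Δφ = ΔN / R = -440.0 / 6367000 = -6.9106e-05 rad = -14.254″.

Δφ = -14.3″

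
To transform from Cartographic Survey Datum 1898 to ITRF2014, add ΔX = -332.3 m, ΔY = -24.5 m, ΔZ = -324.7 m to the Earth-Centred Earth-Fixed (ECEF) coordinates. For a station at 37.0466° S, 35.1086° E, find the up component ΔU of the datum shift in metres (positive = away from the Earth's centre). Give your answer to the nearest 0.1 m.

At φ = -37.0466°, λ = 35.1086°: sin φ = -0.602464, cos φ = 0.798146, sin λ = 0.575128, cos λ = 0.818063.
ΔU = cos φ cos λ·ΔX + cos φ sin λ·ΔY + sin φ·ΔZ = (0.798146)(0.818063)(-332.3) + (0.798146)(0.575128)(-24.5) + (-0.602464)(-324.7) = -32.60 m.

ΔU = -32.6 m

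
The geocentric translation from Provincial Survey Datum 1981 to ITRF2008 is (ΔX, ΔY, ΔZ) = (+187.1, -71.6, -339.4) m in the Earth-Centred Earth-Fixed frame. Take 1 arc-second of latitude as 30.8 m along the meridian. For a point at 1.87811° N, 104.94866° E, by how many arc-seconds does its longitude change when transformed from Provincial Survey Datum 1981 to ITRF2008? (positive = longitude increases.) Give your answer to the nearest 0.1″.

Δλ = -5.3″

sin φ = 0.032773, cos φ = 0.999463, sin λ = 0.966157, cos λ = -0.257953.
East component: ΔE = −sin λ·ΔX + cos λ·ΔY = −(0.966157)(187.1) + (-0.257953)(-71.6) = -162.30 m.
1° of latitude spans 3600 × 30.80 = 110880 m; at latitude φ, 1° of longitude spans that × cos φ = 110820.4 m, so Δλ = -162.30 / 110820.4 × 3600 = -5.272″.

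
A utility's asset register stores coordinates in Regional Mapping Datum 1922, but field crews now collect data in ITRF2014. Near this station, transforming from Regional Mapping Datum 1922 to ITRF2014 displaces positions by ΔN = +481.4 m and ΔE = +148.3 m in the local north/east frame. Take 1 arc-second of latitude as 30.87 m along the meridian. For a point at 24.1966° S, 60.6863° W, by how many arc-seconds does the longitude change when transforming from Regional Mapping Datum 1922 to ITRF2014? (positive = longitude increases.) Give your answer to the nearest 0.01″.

At latitude -24.1966°, cos φ = 0.912144.
1″ of longitude at this latitude = 30.87 × cos φ = 28.1579 m, so Δλ = 148.3 / 28.1579 = 5.267″.

Δλ = 5.27″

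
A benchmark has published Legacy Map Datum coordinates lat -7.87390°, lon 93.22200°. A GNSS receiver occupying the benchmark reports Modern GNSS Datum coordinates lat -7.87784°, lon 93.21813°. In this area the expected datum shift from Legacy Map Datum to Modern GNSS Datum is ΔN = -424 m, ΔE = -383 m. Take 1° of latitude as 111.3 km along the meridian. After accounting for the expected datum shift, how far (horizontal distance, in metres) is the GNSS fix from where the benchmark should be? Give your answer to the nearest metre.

46 m

Observed coordinate differences: Δφ = -0.00394°, Δλ = -0.00387°.
Converting to metres (1° lat = 111300 m, cos φ = 0.990572): observed ΔN = -438.5 m, observed ΔE = -426.7 m.
Subtracting the expected shift leaves a residual of -438.5 − (-424) = -14.5 m north and -426.7 − (-383) = -43.7 m east.
Residual distance = √((-14.5)² + (-43.7)²) = 46.0 m.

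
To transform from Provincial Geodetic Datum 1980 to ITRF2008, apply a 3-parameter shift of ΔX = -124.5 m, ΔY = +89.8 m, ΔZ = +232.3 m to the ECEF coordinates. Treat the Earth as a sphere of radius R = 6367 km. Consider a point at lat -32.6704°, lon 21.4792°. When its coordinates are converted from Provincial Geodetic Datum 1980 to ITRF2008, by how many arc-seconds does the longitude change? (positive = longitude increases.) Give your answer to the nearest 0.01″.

Δλ = 4.97″

sin φ = -0.539806, cos φ = 0.841790, sin λ = 0.366163, cos λ = 0.930551.
East component: ΔE = −sin λ·ΔX + cos λ·ΔY = −(0.366163)(-124.5) + (0.930551)(89.8) = 129.15 m.
1° of latitude spans πR/180 = 111125 m; at latitude φ, 1° of longitude spans that × cos φ = 93544.0 m, so Δλ = 129.15 / 93544.0 × 3600 = 4.970″.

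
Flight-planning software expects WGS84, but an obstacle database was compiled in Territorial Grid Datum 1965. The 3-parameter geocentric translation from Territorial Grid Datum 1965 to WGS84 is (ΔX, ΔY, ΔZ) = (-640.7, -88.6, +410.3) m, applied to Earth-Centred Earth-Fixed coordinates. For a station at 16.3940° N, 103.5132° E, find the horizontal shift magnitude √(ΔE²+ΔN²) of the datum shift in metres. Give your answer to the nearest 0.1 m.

At φ = 16.3940°, λ = 103.5132°: sin φ = 0.282241, cos φ = 0.959344, sin λ = 0.972316, cos λ = -0.233669.
ΔE = −sin λ·ΔX + cos λ·ΔY = −(0.972316)·(-640.7) + (-0.233669)·(-88.6) = 643.67 m.
ΔN = −sin φ cos λ·ΔX − sin φ sin λ·ΔY + cos φ·ΔZ = −(0.282241)(-0.233669)(-640.7) − (0.282241)(0.972316)(-88.6) + (0.959344)(410.3) = 375.68 m.
Horizontal magnitude = √(ΔE² + ΔN²) = √(643.67² + 375.68²) = 745.28 m.

745.3 m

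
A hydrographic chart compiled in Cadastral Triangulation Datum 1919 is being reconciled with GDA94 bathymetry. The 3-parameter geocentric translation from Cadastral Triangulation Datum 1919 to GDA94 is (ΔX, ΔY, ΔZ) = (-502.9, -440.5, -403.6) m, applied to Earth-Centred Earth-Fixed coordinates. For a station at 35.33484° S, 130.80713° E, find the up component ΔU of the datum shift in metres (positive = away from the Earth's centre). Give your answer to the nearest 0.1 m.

ΔU = 229.5 m

At φ = -35.33484°, λ = 130.80713°: sin φ = -0.578354, cos φ = 0.815786, sin λ = 0.756914, cos λ = -0.653515.
ΔU = cos φ cos λ·ΔX + cos φ sin λ·ΔY + sin φ·ΔZ = (0.815786)(-0.653515)(-502.9) + (0.815786)(0.756914)(-440.5) + (-0.578354)(-403.6) = 229.53 m.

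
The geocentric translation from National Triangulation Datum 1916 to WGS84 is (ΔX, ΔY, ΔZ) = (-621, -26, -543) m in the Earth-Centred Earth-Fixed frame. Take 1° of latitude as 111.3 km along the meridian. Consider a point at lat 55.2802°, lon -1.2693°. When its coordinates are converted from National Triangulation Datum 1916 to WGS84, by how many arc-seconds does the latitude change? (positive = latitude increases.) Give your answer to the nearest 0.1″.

sin φ = 0.821947, cos φ = 0.569564, sin λ = -0.022152, cos λ = 0.999755.
North component: ΔN = −sin φ cos λ·ΔX − sin φ sin λ·ΔY + cos φ·ΔZ = −(0.821947)(0.999755)(-621) − (0.821947)(-0.022152)(-26) + (0.569564)(-543) = 200.56 m.
1° of latitude spans 111300 m, so Δφ = 200.56 / 111300 × 3600 = 6.487″.

Δφ = 6.5″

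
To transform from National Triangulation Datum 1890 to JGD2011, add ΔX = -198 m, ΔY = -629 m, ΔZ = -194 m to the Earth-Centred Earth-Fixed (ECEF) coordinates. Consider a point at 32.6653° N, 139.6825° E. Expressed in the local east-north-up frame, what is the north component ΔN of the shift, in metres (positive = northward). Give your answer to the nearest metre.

At φ = 32.6653°, λ = 139.6825°: sin φ = 0.539731, cos φ = 0.841838, sin λ = 0.647023, cos λ = -0.762471.
ΔN = −sin φ cos λ·ΔX − sin φ sin λ·ΔY + cos φ·ΔZ = −(0.539731)(-0.762471)(-198) − (0.539731)(0.647023)(-629) + (0.841838)(-194) = -25.14 m.

ΔN = -25 m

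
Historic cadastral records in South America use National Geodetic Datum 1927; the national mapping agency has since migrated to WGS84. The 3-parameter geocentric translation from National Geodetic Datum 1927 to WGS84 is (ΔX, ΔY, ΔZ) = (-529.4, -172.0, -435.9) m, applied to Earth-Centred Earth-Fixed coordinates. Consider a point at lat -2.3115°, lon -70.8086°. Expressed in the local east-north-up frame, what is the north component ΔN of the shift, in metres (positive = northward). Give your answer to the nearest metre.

The local north axis is (−sin φ cos λ, −sin φ sin λ, cos φ), giving ΔN = -7.019 + 6.552 − 435.545 = -436.01 m.

ΔN = -436 m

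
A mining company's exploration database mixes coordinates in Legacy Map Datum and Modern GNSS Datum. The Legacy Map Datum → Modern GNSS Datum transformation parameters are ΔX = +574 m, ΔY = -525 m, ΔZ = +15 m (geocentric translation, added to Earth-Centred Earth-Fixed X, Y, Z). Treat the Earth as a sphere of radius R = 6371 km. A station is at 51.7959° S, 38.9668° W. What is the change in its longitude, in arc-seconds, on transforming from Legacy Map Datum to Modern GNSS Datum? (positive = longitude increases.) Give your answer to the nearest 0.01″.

sin φ = -0.785813, cos φ = 0.618465, sin λ = -0.628870, cos λ = 0.777510.
East component: ΔE = −sin λ·ΔX + cos λ·ΔY = −(-0.628870)(574) + (0.777510)(-525) = -47.22 m.
1° of latitude spans πR/180 = 111195 m; at latitude φ, 1° of longitude spans that × cos φ = 68770.1 m, so Δλ = -47.22 / 68770.1 × 3600 = -2.472″.

Δλ = -2.47″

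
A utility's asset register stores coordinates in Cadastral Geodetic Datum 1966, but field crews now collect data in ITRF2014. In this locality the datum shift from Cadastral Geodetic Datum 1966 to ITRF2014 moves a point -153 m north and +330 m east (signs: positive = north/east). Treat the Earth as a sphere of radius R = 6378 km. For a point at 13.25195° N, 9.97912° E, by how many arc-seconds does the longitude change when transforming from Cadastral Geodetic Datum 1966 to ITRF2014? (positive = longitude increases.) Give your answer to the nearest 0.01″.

Δλ = 10.96″

At latitude 13.25195°, cos φ = 0.973371.
One radian of longitude at latitude φ spans R cos φ, so Δλ = ΔE / (R cos φ) = 330.0 / (6378000 × 0.973371) = 5.3156e-05 rad = 10.964″.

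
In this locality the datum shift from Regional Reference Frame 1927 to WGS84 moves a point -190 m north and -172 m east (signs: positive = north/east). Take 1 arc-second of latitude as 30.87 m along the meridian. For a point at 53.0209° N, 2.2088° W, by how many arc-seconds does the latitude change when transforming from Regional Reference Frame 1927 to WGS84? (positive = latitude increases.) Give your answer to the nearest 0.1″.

1″ of latitude = 30.87 m, so Δφ = -190.0 / 30.87 = -6.155″.

Δφ = -6.2″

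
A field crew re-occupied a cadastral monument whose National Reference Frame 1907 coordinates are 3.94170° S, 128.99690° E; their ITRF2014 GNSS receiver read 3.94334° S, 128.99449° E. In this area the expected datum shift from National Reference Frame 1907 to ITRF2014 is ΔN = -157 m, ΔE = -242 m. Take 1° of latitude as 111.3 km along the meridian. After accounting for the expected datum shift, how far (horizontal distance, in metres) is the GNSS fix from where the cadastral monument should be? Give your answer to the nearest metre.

Observed coordinate differences: Δφ = -0.00164°, Δλ = -0.00241°.
Converting to metres (1° lat = 111300 m, cos φ = 0.997635): observed ΔN = -182.5 m, observed ΔE = -267.6 m.
Subtracting the expected shift leaves a residual of -182.5 − (-157) = -25.5 m north and -267.6 − (-242) = -25.6 m east.
Residual distance = √((-25.5)² + (-25.6)²) = 36.2 m.

36 m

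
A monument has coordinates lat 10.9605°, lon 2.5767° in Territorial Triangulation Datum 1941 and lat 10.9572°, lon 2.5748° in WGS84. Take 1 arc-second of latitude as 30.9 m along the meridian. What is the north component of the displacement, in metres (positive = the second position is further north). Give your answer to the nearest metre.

ΔN = -367 m

Δφ = 10.9572° − 10.9605° = -0.0033°; Δλ = 2.5748° − 2.5767° = -0.0019°.
1° of latitude = 3600 × 30.90 = 111240 m.
ΔN = Δφ × 111240 = -367.1 m; ΔE = Δλ × 111240 × cos(10.9605°) = -0.0019 × 111240 × 0.981758 = -207.5 m.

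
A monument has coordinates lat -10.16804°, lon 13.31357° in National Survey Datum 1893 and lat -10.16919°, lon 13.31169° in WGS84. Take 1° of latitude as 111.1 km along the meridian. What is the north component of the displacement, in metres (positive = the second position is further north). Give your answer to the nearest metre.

Δφ = -10.16919° − -10.16804° = -0.00115°; Δλ = 13.31169° − 13.31357° = -0.00188°.
ΔN = Δφ × 111100 = -127.8 m; ΔE = Δλ × 111100 × cos(-10.16804°) = -0.00188 × 111100 × 0.984294 = -205.6 m.

ΔN = -128 m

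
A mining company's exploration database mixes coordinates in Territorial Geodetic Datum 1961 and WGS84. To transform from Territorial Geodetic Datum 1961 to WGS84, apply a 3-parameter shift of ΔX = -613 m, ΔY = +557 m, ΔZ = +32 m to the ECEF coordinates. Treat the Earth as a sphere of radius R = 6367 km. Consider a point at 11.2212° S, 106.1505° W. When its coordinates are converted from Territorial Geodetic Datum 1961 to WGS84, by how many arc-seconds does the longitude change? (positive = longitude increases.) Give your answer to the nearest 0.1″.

Δλ = -24.6″

sin φ = -0.194597, cos φ = 0.980883, sin λ = -0.960534, cos λ = -0.278161.
East component: ΔE = −sin λ·ΔX + cos λ·ΔY = −(-0.960534)(-613) + (-0.278161)(557) = -743.74 m.
1° of latitude spans πR/180 = 111125 m; at latitude φ, 1° of longitude spans that × cos φ = 109000.8 m, so Δλ = -743.74 / 109000.8 × 3600 = -24.564″.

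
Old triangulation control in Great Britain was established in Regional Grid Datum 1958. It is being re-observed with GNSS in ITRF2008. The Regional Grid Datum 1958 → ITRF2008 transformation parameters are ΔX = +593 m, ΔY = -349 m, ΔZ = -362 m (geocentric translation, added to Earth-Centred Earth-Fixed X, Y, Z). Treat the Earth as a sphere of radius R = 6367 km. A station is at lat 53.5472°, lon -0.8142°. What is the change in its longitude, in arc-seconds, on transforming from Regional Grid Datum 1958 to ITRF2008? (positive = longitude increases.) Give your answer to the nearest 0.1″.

Δλ = -18.6″

sin φ = 0.804347, cos φ = 0.594160, sin λ = -0.014210, cos λ = 0.999899.
East component: ΔE = −sin λ·ΔX + cos λ·ΔY = −(-0.014210)(593) + (0.999899)(-349) = -340.54 m.
1° of latitude spans πR/180 = 111125 m; at latitude φ, 1° of longitude spans that × cos φ = 66026.1 m, so Δλ = -340.54 / 66026.1 × 3600 = -18.567″.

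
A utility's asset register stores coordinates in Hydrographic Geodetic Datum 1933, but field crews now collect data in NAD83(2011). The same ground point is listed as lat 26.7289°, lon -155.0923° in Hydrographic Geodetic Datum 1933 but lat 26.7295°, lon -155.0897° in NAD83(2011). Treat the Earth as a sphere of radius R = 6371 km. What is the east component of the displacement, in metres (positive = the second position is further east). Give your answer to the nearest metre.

ΔE = 258 m

Δφ = 26.7295° − 26.7289° = +0.0006°; Δλ = -155.0897° − -155.0923° = +0.0026°.
1° along a meridian = πR/180 = 111195 m.
ΔN = Δφ × 111195 = 66.7 m; ΔE = Δλ × 111195 × cos(26.7289°) = +0.0026 × 111195 × 0.893145 = 258.2 m.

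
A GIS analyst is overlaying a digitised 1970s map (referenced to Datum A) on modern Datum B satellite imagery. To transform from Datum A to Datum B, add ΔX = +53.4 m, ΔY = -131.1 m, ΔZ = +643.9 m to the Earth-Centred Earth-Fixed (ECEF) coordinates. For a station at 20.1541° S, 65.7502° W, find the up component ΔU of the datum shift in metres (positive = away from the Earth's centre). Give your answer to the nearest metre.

The local up (radial) axis is (cos φ cos λ, cos φ sin λ, sin φ), giving ΔU = 20.589 + 112.213 − 221.853 = -89.05 m.

ΔU = -89 m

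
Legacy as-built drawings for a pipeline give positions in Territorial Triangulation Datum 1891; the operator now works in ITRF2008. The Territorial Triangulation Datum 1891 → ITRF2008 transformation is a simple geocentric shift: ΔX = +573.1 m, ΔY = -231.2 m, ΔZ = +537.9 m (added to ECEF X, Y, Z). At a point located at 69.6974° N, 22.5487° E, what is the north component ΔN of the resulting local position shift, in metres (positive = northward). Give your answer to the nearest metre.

The local north axis is (−sin φ cos λ, −sin φ sin λ, cos φ), giving ΔN = -496.406 + 83.150 + 186.640 = -226.62 m.

ΔN = -227 m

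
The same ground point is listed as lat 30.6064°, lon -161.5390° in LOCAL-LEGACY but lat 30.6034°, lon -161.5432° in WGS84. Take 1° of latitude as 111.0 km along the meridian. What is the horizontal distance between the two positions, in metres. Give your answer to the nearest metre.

521 m

Δφ = 30.6034° − 30.6064° = -0.0030°; Δλ = -161.5432° − -161.5390° = -0.0042°.
ΔN = Δφ × 111000 = -333.0 m; ΔE = Δλ × 111000 × cos(30.6064°) = -0.0042 × 111000 × 0.860685 = -401.3 m.
Distance = √(ΔE² + ΔN²) = √((-401.3)² + (-333.0)²) = 521.4 m.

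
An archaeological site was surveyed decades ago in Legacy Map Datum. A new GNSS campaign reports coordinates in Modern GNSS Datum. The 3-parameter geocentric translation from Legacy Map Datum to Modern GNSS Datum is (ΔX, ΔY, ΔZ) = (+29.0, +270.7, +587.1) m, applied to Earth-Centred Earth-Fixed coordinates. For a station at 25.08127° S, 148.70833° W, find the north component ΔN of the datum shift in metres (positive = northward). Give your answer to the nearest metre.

ΔN = 462 m

At φ = -25.08127°, λ = -148.70833°: sin φ = -0.423903, cos φ = 0.905707, sin λ = -0.519395, cos λ = -0.854534.
ΔN = −sin φ cos λ·ΔX − sin φ sin λ·ΔY + cos φ·ΔZ = −(-0.423903)(-0.854534)(29.0) − (-0.423903)(-0.519395)(270.7) + (0.905707)(587.1) = 461.63 m.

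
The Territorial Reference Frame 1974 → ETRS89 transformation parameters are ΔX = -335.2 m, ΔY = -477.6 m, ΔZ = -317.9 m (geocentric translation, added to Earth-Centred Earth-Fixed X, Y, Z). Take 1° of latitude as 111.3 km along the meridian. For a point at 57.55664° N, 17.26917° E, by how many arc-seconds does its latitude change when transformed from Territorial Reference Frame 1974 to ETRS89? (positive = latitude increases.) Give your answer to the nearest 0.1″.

sin φ = 0.843922, cos φ = 0.536466, sin λ = 0.296861, cos λ = 0.954921.
North component: ΔN = −sin φ cos λ·ΔX − sin φ sin λ·ΔY + cos φ·ΔZ = −(0.843922)(0.954921)(-335.2) − (0.843922)(0.296861)(-477.6) + (0.536466)(-317.9) = 219.24 m.
1° of latitude spans 111300 m, so Δφ = 219.24 / 111300 × 3600 = 7.091″.

Δφ = 7.1″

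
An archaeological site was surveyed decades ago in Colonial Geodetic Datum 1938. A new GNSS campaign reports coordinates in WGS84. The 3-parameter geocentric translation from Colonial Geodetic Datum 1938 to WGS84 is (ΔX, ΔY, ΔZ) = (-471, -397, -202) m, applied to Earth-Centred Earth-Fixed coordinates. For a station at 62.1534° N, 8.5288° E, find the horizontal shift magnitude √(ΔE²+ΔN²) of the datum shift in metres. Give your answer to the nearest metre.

The local east axis at (φ, λ) is (−sin λ, cos λ, 0), so ΔE = −sin(8.5288°)·(-471) + cos(8.5288°)·(-397) = -322.76 m.
The local north axis is (−sin φ cos λ, −sin φ sin λ, cos φ), giving ΔN = 411.853 + 52.060 − 94.355 = 369.56 m.
Horizontal magnitude = √(ΔE² + ΔN²) = √((-322.76)² + 369.56²) = 490.66 m.

491 m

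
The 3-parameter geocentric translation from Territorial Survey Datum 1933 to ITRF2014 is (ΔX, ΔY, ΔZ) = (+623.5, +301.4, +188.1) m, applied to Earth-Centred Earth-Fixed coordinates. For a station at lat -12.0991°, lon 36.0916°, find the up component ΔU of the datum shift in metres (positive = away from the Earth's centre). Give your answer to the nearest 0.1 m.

ΔU = 626.8 m

At φ = -12.0991°, λ = 36.0916°: sin φ = -0.209603, cos φ = 0.977787, sin λ = 0.589078, cos λ = 0.808076.
ΔU = cos φ cos λ·ΔX + cos φ sin λ·ΔY + sin φ·ΔZ = (0.977787)(0.808076)(623.5) + (0.977787)(0.589078)(301.4) + (-0.209603)(188.1) = 626.82 m.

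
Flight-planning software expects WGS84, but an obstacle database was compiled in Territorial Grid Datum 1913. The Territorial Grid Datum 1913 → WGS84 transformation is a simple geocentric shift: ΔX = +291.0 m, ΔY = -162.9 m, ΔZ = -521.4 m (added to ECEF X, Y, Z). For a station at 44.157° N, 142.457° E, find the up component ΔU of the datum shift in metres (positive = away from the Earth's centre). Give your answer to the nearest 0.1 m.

The local up (radial) axis is (cos φ cos λ, cos φ sin λ, sin φ), giving ΔU = -165.535 − 71.215 − 363.221 = -599.97 m.

ΔU = -600.0 m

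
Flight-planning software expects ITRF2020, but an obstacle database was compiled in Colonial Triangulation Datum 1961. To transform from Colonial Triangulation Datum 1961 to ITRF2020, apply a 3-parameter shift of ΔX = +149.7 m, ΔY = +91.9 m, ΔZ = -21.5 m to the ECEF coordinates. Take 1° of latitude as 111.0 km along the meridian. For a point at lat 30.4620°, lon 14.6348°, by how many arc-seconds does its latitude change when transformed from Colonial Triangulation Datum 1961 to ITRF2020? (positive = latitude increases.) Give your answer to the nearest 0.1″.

Δφ = -3.4″

sin φ = 0.506967, cos φ = 0.861966, sin λ = 0.252657, cos λ = 0.967556.
North component: ΔN = −sin φ cos λ·ΔX − sin φ sin λ·ΔY + cos φ·ΔZ = −(0.506967)(0.967556)(149.7) − (0.506967)(0.252657)(91.9) + (0.861966)(-21.5) = -103.73 m.
1° of latitude spans 111000 m, so Δφ = -103.73 / 111000 × 3600 = -3.364″.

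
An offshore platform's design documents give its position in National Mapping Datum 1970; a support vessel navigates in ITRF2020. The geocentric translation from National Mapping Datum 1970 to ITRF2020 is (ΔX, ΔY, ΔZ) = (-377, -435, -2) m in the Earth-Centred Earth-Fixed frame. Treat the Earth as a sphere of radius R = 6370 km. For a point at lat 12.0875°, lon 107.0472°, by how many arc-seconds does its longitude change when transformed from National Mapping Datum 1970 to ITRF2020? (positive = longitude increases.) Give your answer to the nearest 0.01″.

sin φ = 0.209405, cos φ = 0.977829, sin λ = 0.956064, cos λ = -0.293159.
East component: ΔE = −sin λ·ΔX + cos λ·ΔY = −(0.956064)(-377) + (-0.293159)(-435) = 487.96 m.
1° of latitude spans πR/180 = 111177 m; at latitude φ, 1° of longitude spans that × cos φ = 108712.6 m, so Δλ = 487.96 / 108712.6 × 3600 = 16.159″.

Δλ = 16.16″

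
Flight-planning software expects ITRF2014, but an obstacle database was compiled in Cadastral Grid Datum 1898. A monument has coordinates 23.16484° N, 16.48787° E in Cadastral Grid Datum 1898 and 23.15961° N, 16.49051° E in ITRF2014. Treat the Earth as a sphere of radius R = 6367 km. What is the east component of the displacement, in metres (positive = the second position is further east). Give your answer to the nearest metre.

Δφ = 23.15961° − 23.16484° = -0.00523°; Δλ = 16.49051° − 16.48787° = +0.00264°.
1° along a meridian = πR/180 = 111125 m.
ΔN = Δφ × 111125 = -581.2 m; ΔE = Δλ × 111125 × cos(23.16484°) = +0.00264 × 111125 × 0.919377 = 269.7 m.

ΔE = 270 m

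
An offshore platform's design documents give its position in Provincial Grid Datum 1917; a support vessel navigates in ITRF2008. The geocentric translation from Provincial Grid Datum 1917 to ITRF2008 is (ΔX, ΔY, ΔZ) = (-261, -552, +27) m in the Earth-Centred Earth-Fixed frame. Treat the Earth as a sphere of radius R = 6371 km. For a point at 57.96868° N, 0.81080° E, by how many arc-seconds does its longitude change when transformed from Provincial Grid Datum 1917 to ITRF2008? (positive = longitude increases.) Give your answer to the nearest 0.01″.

Δλ = -33.47″

sin φ = 0.847758, cos φ = 0.530383, sin λ = 0.014151, cos λ = 0.999900.
East component: ΔE = −sin λ·ΔX + cos λ·ΔY = −(0.014151)(-261) + (0.999900)(-552) = -548.25 m.
1° of latitude spans πR/180 = 111195 m; at latitude φ, 1° of longitude spans that × cos φ = 58975.9 m, so Δλ = -548.25 / 58975.9 × 3600 = -33.466″.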